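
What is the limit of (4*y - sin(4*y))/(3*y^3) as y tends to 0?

Direct substitution gives 0/0.
Apply L'Hôpital: lim (4 - 4*cos(4*y))/(9*y^2), still 0/0.
Apply L'Hôpital: lim (16*sin(4*y))/(18*y), still 0/0.
After 3 applications of L'Hôpital's rule the quotient is (64*cos(4*y))/(18); substituting y = 0 gives 32/9.

32/9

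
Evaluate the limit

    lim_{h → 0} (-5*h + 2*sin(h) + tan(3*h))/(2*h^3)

Substitution gives 0/0; apply L'Hôpital's rule 3 times.
After differentiating numerator and denominator 3 times the quotient is (-2*cos(h) + 162*tan(3*h)^4 + 216*tan(3*h)^2 + 54)/(12); at h = 0 this is 13/3.

13/3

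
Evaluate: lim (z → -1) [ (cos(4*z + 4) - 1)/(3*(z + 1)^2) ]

-8/3

Direct substitution gives 0/0.
Apply L'Hôpital: lim (-4*sin(4*z + 4))/(6*z + 6), still 0/0.
After 2 applications of L'Hôpital's rule the quotient is (-16*cos(4*z + 4))/(6); substituting z = -1 gives -8/3.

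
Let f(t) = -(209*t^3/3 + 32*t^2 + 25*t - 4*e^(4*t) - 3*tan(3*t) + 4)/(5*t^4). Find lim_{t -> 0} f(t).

Substitution gives 0/0; apply L'Hôpital's rule 4 times.
After differentiating numerator and denominator 4 times the quotient is (-1024*e^(4*t) - 5832*tan(3*t)^5 - 9720*tan(3*t)^3 - 3888*tan(3*t))/(-120); at t = 0 this is 128/15.

128/15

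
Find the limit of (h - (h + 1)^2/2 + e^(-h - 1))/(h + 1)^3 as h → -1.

-1/6

Direct substitution gives 0/0.
Apply L'Hôpital: lim (-h - e^(-h - 1))/(3*(h + 1)^2), still 0/0.
Apply L'Hôpital: lim (e^(-h - 1) - 1)/(6*h + 6), still 0/0.
After 3 applications of L'Hôpital's rule the quotient is (-e^(-h - 1))/(6); substituting h = -1 gives -1/6.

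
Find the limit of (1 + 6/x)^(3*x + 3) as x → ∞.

The base → 1 and the exponent → ∞: a 1^∞ form.
Take logarithms: (3x + 3)·ln(1 + 6/x). Since ln(1+u) ~ u for small u, this behaves like (3x)·(6/x) → 18.
So the limit is e^(18).

e^(18)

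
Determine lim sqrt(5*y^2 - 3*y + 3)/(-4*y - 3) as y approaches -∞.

For large |y|, √(5*y^2 - 3*y + 3) ≈ √5·|y| and the denominator ≈ -4y.
Since y → −∞, |y| = −y, giving −√5/(-4) = √(5)/4.

√(5)/4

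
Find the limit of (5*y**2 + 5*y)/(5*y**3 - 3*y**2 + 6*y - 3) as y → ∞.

The denominator has degree 3 and the numerator degree 2. Dividing numerator and denominator by y^3 sends every term to 0 except the leading denominator term, so the limit is 0.

0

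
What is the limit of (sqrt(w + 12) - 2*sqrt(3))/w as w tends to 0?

√(3)/12

Substitution gives 0/0. Multiply numerator and denominator by the conjugate √(12 + w) + √12.
The numerator becomes (12 + w) − 12 = w, so the expression simplifies to 1/(√(12 + w) + √12).
Letting w → 0 gives 1/(2√12) = √(3)/12.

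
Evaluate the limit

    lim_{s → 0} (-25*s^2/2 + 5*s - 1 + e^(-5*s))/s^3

-125/6

Direct substitution gives 0/0.
Apply L'Hôpital: lim (-25*s + 5 - 5*e^(-5*s))/(3*s^2), still 0/0.
Apply L'Hôpital: lim (-25 + 25*e^(-5*s))/(6*s), still 0/0.
After 3 applications of L'Hôpital's rule the quotient is (-125*e^(-5*s))/(6); substituting s = 0 gives -125/6.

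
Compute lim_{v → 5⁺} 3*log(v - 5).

-∞

As v → 5⁺, v - 5 → 0⁺ and ln(v - 5) → −∞.
Multiplying by 3 gives -∞.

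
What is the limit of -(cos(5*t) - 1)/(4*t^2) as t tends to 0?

25/8

Direct substitution gives 0/0.
Apply L'Hôpital: lim (-5*sin(5*t))/(-8*t), still 0/0.
After 2 applications of L'Hôpital's rule the quotient is (-25*cos(5*t))/(-8); substituting t = 0 gives 25/8.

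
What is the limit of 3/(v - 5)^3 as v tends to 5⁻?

-∞

As v → 5⁻, (v - 5) → 0⁻, so (v - 5)^3 → 0⁻ and 3/(v - 5)^3 → -∞.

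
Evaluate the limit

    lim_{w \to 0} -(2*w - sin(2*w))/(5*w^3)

-4/15

Direct substitution gives 0/0.
Apply L'Hôpital: lim (2 - 2*cos(2*w))/(-15*w^2), still 0/0.
Apply L'Hôpital: lim (4*sin(2*w))/(-30*w), still 0/0.
After 3 applications of L'Hôpital's rule the quotient is (8*cos(2*w))/(-30); substituting w = 0 gives -4/15.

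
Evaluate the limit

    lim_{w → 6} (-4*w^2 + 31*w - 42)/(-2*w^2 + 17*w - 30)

Since w = 6 makes numerator and denominator zero, (w - 6) divides both.
Cancelling it gives (7 - 4*w)/(5 - 2*w); now plug in w = 6 to get 17/7.

17/7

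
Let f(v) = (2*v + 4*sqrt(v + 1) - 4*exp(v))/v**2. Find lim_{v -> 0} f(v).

-5/2

Substitution gives 0/0 (the numerator vanishes to order 2).
Expand each term to order v^2: the coefficient of v^2 in 4·√(1 + v) is -1/2 and in -4·e^(v) is -2.
Lower-order terms cancel with the polynomial part, so the numerator is (-5/2)·v^2 + o(v^2), and the limit is (-5/2)/(1) = -5/2.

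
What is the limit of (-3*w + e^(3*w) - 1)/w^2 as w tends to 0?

Direct substitution gives 0/0.
Apply L'Hôpital: lim (3*e^(3*w) - 3)/(2*w), still 0/0.
After 2 applications of L'Hôpital's rule the quotient is (9*e^(3*w))/(2); substituting w = 0 gives 9/2.

9/2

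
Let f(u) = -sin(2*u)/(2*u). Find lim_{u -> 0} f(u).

Substitution gives 0/0.
Write it as (2/(-2))·sin(2u)/(2u); since sin(θ)/θ → 1, the limit is -1.

-1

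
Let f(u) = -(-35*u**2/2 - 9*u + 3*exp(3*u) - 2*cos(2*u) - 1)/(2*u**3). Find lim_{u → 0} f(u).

-27/4

Substitution gives 0/0 (the numerator vanishes to order 3).
Expand each term to order u^3: the coefficient of u^3 in -2·cos(2u) is 0 and in 3·e^(3u) is 27/2.
Lower-order terms cancel with the polynomial part, so the numerator is (27/2)·u^3 + o(u^3), and the limit is (27/2)/(-2) = -27/4.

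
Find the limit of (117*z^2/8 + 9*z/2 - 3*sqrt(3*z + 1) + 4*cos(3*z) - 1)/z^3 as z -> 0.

-81/16

Substitution gives 0/0; apply L'Hôpital's rule 3 times.
After differentiating numerator and denominator 3 times the quotient is (108*sin(3*z) - 243/(8*(3*z + 1)^(5/2)))/(6); at z = 0 this is -81/16.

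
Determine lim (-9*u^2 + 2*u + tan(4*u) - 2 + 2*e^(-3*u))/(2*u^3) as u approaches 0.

37/6

Substitution gives 0/0 (the numerator vanishes to order 3).
Expand each term to order u^3: the coefficient of u^3 in 2·e^(-3u) is -9 and in tan(4u) is 64/3.
Lower-order terms cancel with the polynomial part, so the numerator is (37/3)·u^3 + o(u^3), and the limit is (37/3)/(2) = 37/6.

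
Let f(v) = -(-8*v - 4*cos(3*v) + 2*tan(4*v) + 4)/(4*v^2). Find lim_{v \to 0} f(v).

Substitution gives 0/0; apply L'Hôpital's rule 2 times.
After differentiating numerator and denominator 2 times the quotient is (64*sin(4*v)/cos(4*v)^3 + 36*cos(3*v))/(-8); at v = 0 this is -9/2.

-9/2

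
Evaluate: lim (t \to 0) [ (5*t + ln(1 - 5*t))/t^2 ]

-25/2

Direct substitution gives 0/0.
Apply L'Hôpital: lim (5 - 5/(1 - 5*t))/(2*t), still 0/0.
After 2 applications of L'Hôpital's rule the quotient is (-25/(1 - 5*t)^2)/(2); substituting t = 0 gives -25/2.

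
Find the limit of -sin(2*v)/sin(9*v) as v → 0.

Substitution gives 0/0.
Divide numerator and denominator by v: sin(2v)/v → 2 and sin(9v)/v → 9, so the limit is -1·2/9 = -2/9.

-2/9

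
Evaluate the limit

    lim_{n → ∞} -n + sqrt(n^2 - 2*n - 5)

-1

This has the form ∞ − ∞. Multiply and divide by the conjugate √(n^2 - 2*n - 5) + n.
That gives (-2n - 5) / (√(n^2 - 2*n - 5) + n).
Divide numerator and denominator by n: the limit is -2/(2·1) = -1.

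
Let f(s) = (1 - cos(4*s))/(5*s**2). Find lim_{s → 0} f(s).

Substitution gives 0/0.
Use (1 − cos u)/u² → 1/2 with u = 4s: the limit is 4²/(2·5) = 8/5.

8/5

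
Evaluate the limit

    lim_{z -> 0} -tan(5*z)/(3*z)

-5/3

Substitution gives 0/0.
Since tan(u)/u → 1 as u → 0, tan(5z)/(5z) → 1 and the limit is 5/(-3) = -5/3.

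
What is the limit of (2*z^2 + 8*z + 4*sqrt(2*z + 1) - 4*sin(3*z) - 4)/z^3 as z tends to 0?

20

Substitution gives 0/0; apply L'Hôpital's rule 3 times.
After differentiating numerator and denominator 3 times the quotient is (108*cos(3*z) + 12/(2*z + 1)^(5/2))/(6); at z = 0 this is 20.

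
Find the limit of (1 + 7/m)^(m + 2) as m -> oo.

Let L be the limit and take ln: ln L = lim (m + 2)·ln(1 + 7/m) = lim (m + 2)·(7/m + O(1/m²)) = 7.
Hence L = e^(7).

e^(7)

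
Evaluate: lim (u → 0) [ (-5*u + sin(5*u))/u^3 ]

Direct substitution gives 0/0.
Apply L'Hôpital: lim (5*cos(5*u) - 5)/(3*u^2), still 0/0.
Apply L'Hôpital: lim (-25*sin(5*u))/(6*u), still 0/0.
After 3 applications of L'Hôpital's rule the quotient is (-125*cos(5*u))/(6); substituting u = 0 gives -125/6.

-125/6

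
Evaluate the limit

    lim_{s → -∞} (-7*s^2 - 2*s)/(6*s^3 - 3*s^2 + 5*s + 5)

0

The denominator has degree 3 and the numerator degree 2. Dividing numerator and denominator by s^3 sends every term to 0 except the leading denominator term, so the limit is 0.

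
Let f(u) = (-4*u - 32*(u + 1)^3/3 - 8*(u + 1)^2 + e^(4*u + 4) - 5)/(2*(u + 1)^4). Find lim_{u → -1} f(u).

16/3

Direct substitution gives 0/0.
Apply L'Hôpital: lim (-16*u - 32*(u + 1)^2 + 4*e^(4*u + 4) - 20)/(8*(u + 1)^3), still 0/0.
Apply L'Hôpital: lim (-64*u + 16*e^(4*u + 4) - 80)/(24*(u + 1)^2), still 0/0.
Apply L'Hôpital: lim (64*e^(4*u + 4) - 64)/(48*u + 48), still 0/0.
After 4 applications of L'Hôpital's rule the quotient is (256*e^(4*u + 4))/(48); substituting u = -1 gives 16/3.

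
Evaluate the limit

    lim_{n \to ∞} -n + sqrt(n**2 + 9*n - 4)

9/2

This has the form ∞ − ∞. Multiply and divide by the conjugate √(n^2 + 9*n - 4) + n.
That gives (9n - 4) / (√(n^2 + 9*n - 4) + n).
Divide numerator and denominator by n: the limit is 9/(2·1) = 9/2.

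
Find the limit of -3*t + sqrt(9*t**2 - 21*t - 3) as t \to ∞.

-7/2

An ∞ − ∞ form. Rationalising with the conjugate, the difference becomes (-21t - 3) / (√(9*t^2 - 21*t - 3) + 3t).
For large t the denominator behaves like 2·3t, so the quotient tends to -21/6 = -7/2.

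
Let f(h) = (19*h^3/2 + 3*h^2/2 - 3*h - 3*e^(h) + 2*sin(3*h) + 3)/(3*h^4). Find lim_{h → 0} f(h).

Substitution gives 0/0 (the numerator vanishes to order 4).
Expand each term to order h^4: the coefficient of h^4 in 2·sin(3h) is 0 and in -3·e^(h) is -1/8.
Lower-order terms cancel with the polynomial part, so the numerator is (-1/8)·h^4 + o(h^4), and the limit is (-1/8)/(3) = -1/24.

-1/24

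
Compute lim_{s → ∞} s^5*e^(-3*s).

Write as s^5/e^{3s}, an ∞/∞ form.
Exponential growth dominates any polynomial, so repeated L'Hôpital (or the standard result) gives 0.

0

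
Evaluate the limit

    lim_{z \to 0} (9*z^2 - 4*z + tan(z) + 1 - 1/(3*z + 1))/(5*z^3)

Substitution gives 0/0 (the numerator vanishes to order 3).
Expand each term to order z^3: the coefficient of z^3 in tan(z) is 1/3 and in −1/(1 + 3z) is 27.
Lower-order terms cancel with the polynomial part, so the numerator is (82/3)·z^3 + o(z^3), and the limit is (82/3)/(5) = 82/15.

82/15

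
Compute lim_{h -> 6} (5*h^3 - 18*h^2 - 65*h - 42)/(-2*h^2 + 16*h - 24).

At h = 6 both the top and bottom vanish — a removable singularity. Factoring out (h - 6) from each leaves (5*h^2 + 12*h + 7)/(4 - 2*h), which at h = 6 equals -259/8.

-259/8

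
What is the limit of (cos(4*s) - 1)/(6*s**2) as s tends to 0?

Direct substitution gives 0/0.
Apply L'Hôpital: lim (-4*sin(4*s))/(12*s), still 0/0.
After 2 applications of L'Hôpital's rule the quotient is (-16*cos(4*s))/(12); substituting s = 0 gives -4/3.

-4/3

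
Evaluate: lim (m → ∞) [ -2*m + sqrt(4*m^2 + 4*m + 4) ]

1

This has the form ∞ − ∞. Multiply and divide by the conjugate √(4*m^2 + 4*m + 4) + 2m.
That gives (4m + 4) / (√(4*m^2 + 4*m + 4) + 2m).
Divide numerator and denominator by m: the limit is 4/(2·2) = 1.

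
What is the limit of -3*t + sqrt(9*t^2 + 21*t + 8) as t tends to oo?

An ∞ − ∞ form. Rationalising with the conjugate, the difference becomes (21t + 8) / (√(9*t^2 + 21*t + 8) + 3t).
For large t the denominator behaves like 2·3t, so the quotient tends to 21/6 = 7/2.

7/2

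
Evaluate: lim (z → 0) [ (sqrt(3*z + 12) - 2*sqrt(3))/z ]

Substitution gives 0/0. Multiply numerator and denominator by the conjugate √(12 + 3z) + √12.
The numerator becomes (12 + 3z) − 12 = 3z, so the expression simplifies to 3/(√(12 + 3z) + √12).
Letting z → 0 gives 3/(2√12) = √(3)/4.

√(3)/4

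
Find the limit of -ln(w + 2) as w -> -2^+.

∞

As w → -2⁺, w + 2 → 0⁺ and ln(w + 2) → −∞.
Multiplying by -1 gives ∞.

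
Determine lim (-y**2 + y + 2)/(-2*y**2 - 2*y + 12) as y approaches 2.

At y = 2 both the top and bottom vanish — a removable singularity. Factoring out (y - 2) from each leaves (-y - 1)/(-2*y - 6), which at y = 2 equals 3/10.

3/10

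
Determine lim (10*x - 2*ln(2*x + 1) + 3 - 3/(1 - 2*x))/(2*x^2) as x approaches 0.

-4

Substitution gives 0/0; apply L'Hôpital's rule 2 times.
After differentiating numerator and denominator 2 times the quotient is (8/(2*x + 1)^2 + 24/(2*x - 1)^3)/(4); at x = 0 this is -4.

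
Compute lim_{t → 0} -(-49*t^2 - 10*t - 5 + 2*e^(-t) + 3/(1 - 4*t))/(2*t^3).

-575/6

Substitution gives 0/0; apply L'Hôpital's rule 3 times.
After differentiating numerator and denominator 3 times the quotient is (-2*e^(-t) + 1152/(4*t - 1)^4)/(-12); at t = 0 this is -575/6.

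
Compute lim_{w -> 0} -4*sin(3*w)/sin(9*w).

Substitution gives 0/0.
Divide numerator and denominator by w: sin(3w)/w → 3 and sin(9w)/w → 9, so the limit is -4·3/9 = -4/3.

-4/3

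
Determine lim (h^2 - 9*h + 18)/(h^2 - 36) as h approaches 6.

Since h = 6 makes numerator and denominator zero, (h - 6) divides both.
Cancelling it gives (h - 3)/(h + 6); now plug in h = 6 to get 1/4.

1/4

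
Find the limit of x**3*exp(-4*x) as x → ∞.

0

Write as x^3/e^{4x}, an ∞/∞ form.
Exponential growth dominates any polynomial, so repeated L'Hôpital (or the standard result) gives 0.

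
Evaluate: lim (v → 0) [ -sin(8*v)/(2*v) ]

Substitution gives 0/0.
Write it as (8/(-2))·sin(8v)/(8v); since sin(u)/u → 1, the limit is -4.

-4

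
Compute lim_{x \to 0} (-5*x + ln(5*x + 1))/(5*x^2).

-5/2

Direct substitution gives 0/0.
Apply L'Hôpital: lim (-5 + 5/(5*x + 1))/(10*x), still 0/0.
After 2 applications of L'Hôpital's rule the quotient is (-25/(5*x + 1)^2)/(10); substituting x = 0 gives -5/2.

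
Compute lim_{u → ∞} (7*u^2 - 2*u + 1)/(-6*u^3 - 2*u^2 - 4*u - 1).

0

The denominator has degree 3 and the numerator degree 2. Dividing numerator and denominator by u^3 sends every term to 0 except the leading denominator term, so the limit is 0.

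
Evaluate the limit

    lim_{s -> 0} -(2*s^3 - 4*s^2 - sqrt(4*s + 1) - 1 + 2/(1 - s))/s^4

-12

Substitution gives 0/0 (the numerator vanishes to order 4).
Expand each term to order s^4: the coefficient of s^4 in −√(1 + 4s) is 10 and in 2·1/(1 - s) is 2.
Lower-order terms cancel with the polynomial part, so the numerator is (12)·s^4 + o(s^4), and the limit is (12)/(-1) = -12.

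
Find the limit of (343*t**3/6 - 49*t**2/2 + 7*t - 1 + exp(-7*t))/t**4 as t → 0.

Direct substitution gives 0/0.
Apply L'Hôpital: lim (343*t^2/2 - 49*t + 7 - 7*e^(-7*t))/(4*t^3), still 0/0.
Apply L'Hôpital: lim (343*t - 49 + 49*e^(-7*t))/(12*t^2), still 0/0.
Apply L'Hôpital: lim (343 - 343*e^(-7*t))/(24*t), still 0/0.
After 4 applications of L'Hôpital's rule the quotient is (2401*e^(-7*t))/(24); substituting t = 0 gives 2401/24.

2401/24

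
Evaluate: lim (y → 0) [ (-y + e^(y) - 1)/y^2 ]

Direct substitution gives 0/0.
Apply L'Hôpital: lim (e^(y) - 1)/(2*y), still 0/0.
After 2 applications of L'Hôpital's rule the quotient is (e^(y))/(2); substituting y = 0 gives 1/2.

1/2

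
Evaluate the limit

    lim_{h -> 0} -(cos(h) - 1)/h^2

Direct substitution gives 0/0.
Apply L'Hôpital: lim (-sin(h))/(-2*h), still 0/0.
After 2 applications of L'Hôpital's rule the quotient is (-cos(h))/(-2); substituting h = 0 gives 1/2.

1/2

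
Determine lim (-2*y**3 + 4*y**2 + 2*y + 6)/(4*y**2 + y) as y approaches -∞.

The numerator has higher degree (3 > 2); the quotient behaves like (-2/(4))·y^1 for large |y|.
As y → −∞ this diverges to ∞.

∞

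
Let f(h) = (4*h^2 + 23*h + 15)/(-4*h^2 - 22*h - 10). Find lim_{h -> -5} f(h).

-17/18

At h = -5 both the top and bottom vanish — a removable singularity. Factoring out (h + 5) from each leaves (4*h + 3)/(-4*h - 2), which at h = -5 equals -17/18.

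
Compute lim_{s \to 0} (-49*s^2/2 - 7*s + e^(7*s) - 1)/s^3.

343/6

Direct substitution gives 0/0.
Apply L'Hôpital: lim (-49*s + 7*e^(7*s) - 7)/(3*s^2), still 0/0.
Apply L'Hôpital: lim (49*e^(7*s) - 49)/(6*s), still 0/0.
After 3 applications of L'Hôpital's rule the quotient is (343*e^(7*s))/(6); substituting s = 0 gives 343/6.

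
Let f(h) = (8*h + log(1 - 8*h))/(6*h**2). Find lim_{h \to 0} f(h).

-16/3

Direct substitution gives 0/0.
Apply L'Hôpital: lim (8 - 8/(1 - 8*h))/(12*h), still 0/0.
After 2 applications of L'Hôpital's rule the quotient is (-64/(1 - 8*h)^2)/(12); substituting h = 0 gives -16/3.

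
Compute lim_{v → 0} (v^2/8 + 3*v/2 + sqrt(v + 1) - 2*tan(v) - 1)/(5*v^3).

-29/240

Substitution gives 0/0; apply L'Hôpital's rule 3 times.
After differentiating numerator and denominator 3 times the quotient is (8/cos(v)^2 - 12/cos(v)^4 + 3/(8*(v + 1)^(5/2)))/(30); at v = 0 this is -29/240.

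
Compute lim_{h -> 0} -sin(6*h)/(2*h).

Substitution gives 0/0.
Write it as (6/(-2))·sin(6h)/(6h); since sin(u)/u → 1, the limit is -3.

-3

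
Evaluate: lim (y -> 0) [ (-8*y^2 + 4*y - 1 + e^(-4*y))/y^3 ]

-32/3

Direct substitution gives 0/0.
Apply L'Hôpital: lim (-16*y + 4 - 4*e^(-4*y))/(3*y^2), still 0/0.
Apply L'Hôpital: lim (-16 + 16*e^(-4*y))/(6*y), still 0/0.
After 3 applications of L'Hôpital's rule the quotient is (-64*e^(-4*y))/(6); substituting y = 0 gives -32/3.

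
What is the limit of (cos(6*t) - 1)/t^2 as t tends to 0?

Direct substitution gives 0/0.
Apply L'Hôpital: lim (-6*sin(6*t))/(2*t), still 0/0.
After 2 applications of L'Hôpital's rule the quotient is (-36*cos(6*t))/(2); substituting t = 0 gives -18.

-18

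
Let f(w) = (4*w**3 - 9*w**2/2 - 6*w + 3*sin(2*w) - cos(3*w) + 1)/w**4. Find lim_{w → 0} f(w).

-27/8

Substitution gives 0/0 (the numerator vanishes to order 4).
Expand each term to order w^4: the coefficient of w^4 in −cos(3w) is -27/8 and in 3·sin(2w) is 0.
Lower-order terms cancel with the polynomial part, so the numerator is (-27/8)·w^4 + o(w^4), and the limit is (-27/8)/(1) = -27/8.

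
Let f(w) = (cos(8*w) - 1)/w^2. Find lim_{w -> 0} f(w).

-32

Direct substitution gives 0/0.
Apply L'Hôpital: lim (-8*sin(8*w))/(2*w), still 0/0.
After 2 applications of L'Hôpital's rule the quotient is (-64*cos(8*w))/(2); substituting w = 0 gives -32.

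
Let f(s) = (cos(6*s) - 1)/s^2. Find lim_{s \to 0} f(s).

-18

Direct substitution gives 0/0.
Apply L'Hôpital: lim (-6*sin(6*s))/(2*s), still 0/0.
After 2 applications of L'Hôpital's rule the quotient is (-36*cos(6*s))/(2); substituting s = 0 gives -18.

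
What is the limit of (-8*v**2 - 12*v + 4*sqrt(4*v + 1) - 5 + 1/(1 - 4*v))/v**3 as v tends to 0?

80

Substitution gives 0/0 (the numerator vanishes to order 3).
Expand each term to order v^3: the coefficient of v^3 in 1/(1 - 4v) is 64 and in 4·√(1 + 4v) is 16.
Lower-order terms cancel with the polynomial part, so the numerator is (80)·v^3 + o(v^3), and the limit is (80)/(1) = 80.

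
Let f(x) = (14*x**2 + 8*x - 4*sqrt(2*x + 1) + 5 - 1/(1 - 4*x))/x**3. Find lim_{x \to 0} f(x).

-66

Substitution gives 0/0 (the numerator vanishes to order 3).
Expand each term to order x^3: the coefficient of x^3 in −1/(1 - 4x) is -64 and in -4·√(1 + 2x) is -2.
Lower-order terms cancel with the polynomial part, so the numerator is (-66)·x^3 + o(x^3), and the limit is (-66)/(1) = -66.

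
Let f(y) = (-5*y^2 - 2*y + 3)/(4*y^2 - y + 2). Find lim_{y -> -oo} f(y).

-5/4

Numerator and denominator both have degree 2.
Dividing every term by y^2, all lower-order terms vanish and the limit is the ratio of leading coefficients, -5/(4) = -5/4.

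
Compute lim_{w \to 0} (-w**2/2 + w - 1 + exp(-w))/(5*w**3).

-1/30

Direct substitution gives 0/0.
Apply L'Hôpital: lim (-w + 1 - e^(-w))/(15*w^2), still 0/0.
Apply L'Hôpital: lim (-1 + e^(-w))/(30*w), still 0/0.
After 3 applications of L'Hôpital's rule the quotient is (-e^(-w))/(30); substituting w = 0 gives -1/30.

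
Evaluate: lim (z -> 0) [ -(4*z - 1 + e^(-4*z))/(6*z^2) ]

-4/3

Direct substitution gives 0/0.
Apply L'Hôpital: lim (4 - 4*e^(-4*z))/(-12*z), still 0/0.
After 2 applications of L'Hôpital's rule the quotient is (16*e^(-4*z))/(-12); substituting z = 0 gives -4/3.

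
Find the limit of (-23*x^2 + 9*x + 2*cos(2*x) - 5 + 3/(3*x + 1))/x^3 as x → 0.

-81

Substitution gives 0/0 (the numerator vanishes to order 3).
Expand each term to order x^3: the coefficient of x^3 in 2·cos(2x) is 0 and in 3·1/(1 + 3x) is -81.
Lower-order terms cancel with the polynomial part, so the numerator is (-81)·x^3 + o(x^3), and the limit is (-81)/(1) = -81.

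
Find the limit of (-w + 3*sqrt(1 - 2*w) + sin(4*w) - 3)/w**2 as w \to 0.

-3/2

Substitution gives 0/0 (the numerator vanishes to order 2).
Expand each term to order w^2: the coefficient of w^2 in 3·√(1 - 2w) is -3/2 and in sin(4w) is 0.
Lower-order terms cancel with the polynomial part, so the numerator is (-3/2)·w^2 + o(w^2), and the limit is (-3/2)/(1) = -3/2.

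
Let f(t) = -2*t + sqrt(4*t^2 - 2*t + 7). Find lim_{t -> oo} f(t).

-1/2

This has the form ∞ − ∞. Multiply and divide by the conjugate √(4*t^2 - 2*t + 7) + 2t.
That gives (-2t + 7) / (√(4*t^2 - 2*t + 7) + 2t).
Divide numerator and denominator by t: the limit is -2/(2·2) = -1/2.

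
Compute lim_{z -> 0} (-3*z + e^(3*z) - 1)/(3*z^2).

3/2

Direct substitution gives 0/0.
Apply L'Hôpital: lim (3*e^(3*z) - 3)/(6*z), still 0/0.
After 2 applications of L'Hôpital's rule the quotient is (9*e^(3*z))/(6); substituting z = 0 gives 3/2.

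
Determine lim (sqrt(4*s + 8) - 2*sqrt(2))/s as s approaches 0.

A 0/0 form; rationalise with √(8 + 4s) + √8. This collapses the numerator to 4s, leaving 4/(√(8 + 4s) + √8) → 4/(2√8) = √(2)/2.

√(2)/2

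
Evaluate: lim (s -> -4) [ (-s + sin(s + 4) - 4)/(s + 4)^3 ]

-1/6

Direct substitution gives 0/0.
Apply L'Hôpital: lim (cos(s + 4) - 1)/(3*(s + 4)^2), still 0/0.
Apply L'Hôpital: lim (-sin(s + 4))/(6*s + 24), still 0/0.
After 3 applications of L'Hôpital's rule the quotient is (-cos(s + 4))/(6); substituting s = -4 gives -1/6.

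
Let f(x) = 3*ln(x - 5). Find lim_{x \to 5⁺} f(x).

As x → 5⁺, x - 5 → 0⁺ and ln(x - 5) → −∞.
Multiplying by 3 gives -∞.

-∞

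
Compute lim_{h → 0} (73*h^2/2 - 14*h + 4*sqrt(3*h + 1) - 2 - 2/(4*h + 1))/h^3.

Substitution gives 0/0; apply L'Hôpital's rule 3 times.
After differentiating numerator and denominator 3 times the quotient is (768/(4*h + 1)^4 + 81/(2*(3*h + 1)^(5/2)))/(6); at h = 0 this is 539/4.

539/4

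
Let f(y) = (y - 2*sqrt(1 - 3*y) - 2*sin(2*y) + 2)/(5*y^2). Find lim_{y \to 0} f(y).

Substitution gives 0/0 (the numerator vanishes to order 2).
Expand each term to order y^2: the coefficient of y^2 in -2·√(1 - 3y) is 9/4 and in -2·sin(2y) is 0.
Lower-order terms cancel with the polynomial part, so the numerator is (9/4)·y^2 + o(y^2), and the limit is (9/4)/(5) = 9/20.

9/20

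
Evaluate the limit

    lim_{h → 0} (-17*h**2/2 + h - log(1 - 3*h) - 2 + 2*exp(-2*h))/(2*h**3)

19/6

Substitution gives 0/0 (the numerator vanishes to order 3).
Expand each term to order h^3: the coefficient of h^3 in 2·e^(-2h) is -8/3 and in −ln(1 - 3h) is 9.
Lower-order terms cancel with the polynomial part, so the numerator is (19/3)·h^3 + o(h^3), and the limit is (19/3)/(2) = 19/6.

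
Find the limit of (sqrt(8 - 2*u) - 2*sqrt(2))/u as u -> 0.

Substitution gives 0/0. Multiply numerator and denominator by the conjugate √(8 - 2u) + √8.
The numerator becomes (8 - 2u) − 8 = -2u, so the expression simplifies to -2/(√(8 - 2u) + √8).
Letting u → 0 gives -2/(2√8) = -√(2)/4.

-√(2)/4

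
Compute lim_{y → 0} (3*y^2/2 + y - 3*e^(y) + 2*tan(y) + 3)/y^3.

1/6

Substitution gives 0/0; apply L'Hôpital's rule 3 times.
After differentiating numerator and denominator 3 times the quotient is (-3*e^(y) + 12*tan(y)^4 + 16*tan(y)^2 + 4)/(6); at y = 0 this is 1/6.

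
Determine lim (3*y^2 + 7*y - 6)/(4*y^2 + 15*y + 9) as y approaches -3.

Since y = -3 makes numerator and denominator zero, (y + 3) divides both.
Cancelling it gives (3*y - 2)/(4*y + 3); now plug in y = -3 to get 11/9.

11/9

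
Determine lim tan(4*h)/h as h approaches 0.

4

Substitution gives 0/0.
Since tan(u)/u → 1 as u → 0, tan(4h)/(4h) → 1 and the limit is 4.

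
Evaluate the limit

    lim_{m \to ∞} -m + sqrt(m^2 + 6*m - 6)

An ∞ − ∞ form. Rationalising with the conjugate, the difference becomes (6m - 6) / (√(m^2 + 6*m - 6) + m).
For large m the denominator behaves like 2·m, so the quotient tends to 6/2 = 3.

3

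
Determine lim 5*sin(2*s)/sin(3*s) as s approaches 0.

Substitution gives 0/0.
Divide numerator and denominator by s: sin(2s)/s → 2 and sin(3s)/s → 3, so the limit is 5·2/3 = 10/3.

10/3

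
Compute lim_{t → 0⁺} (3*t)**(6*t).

Base → 0⁺ and exponent → 0⁺: a 0^0 form.
Take logs: 6t·ln(3t). This is 0·(−∞); rewriting as ln(3t)/(1/(6t)) and applying L'Hôpital gives 0.
Hence the limit is e^0 = 1.

1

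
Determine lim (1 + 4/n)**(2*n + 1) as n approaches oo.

The base → 1 and the exponent → ∞: a 1^∞ form.
Take logarithms: (2n + 1)·ln(1 + 4/n). Since ln(1+u) ~ u for small u, this behaves like (2n)·(4/n) → 8.
So the limit is e^(8).

e^(8)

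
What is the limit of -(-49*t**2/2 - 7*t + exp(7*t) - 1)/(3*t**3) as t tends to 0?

-343/18

Direct substitution gives 0/0.
Apply L'Hôpital: lim (-49*t + 7*e^(7*t) - 7)/(-9*t^2), still 0/0.
Apply L'Hôpital: lim (49*e^(7*t) - 49)/(-18*t), still 0/0.
After 3 applications of L'Hôpital's rule the quotient is (343*e^(7*t))/(-18); substituting t = 0 gives -343/18.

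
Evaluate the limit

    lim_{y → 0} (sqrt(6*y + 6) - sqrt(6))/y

A 0/0 form; rationalise with √(6 + 6y) + √6. This collapses the numerator to 6y, leaving 6/(√(6 + 6y) + √6) → 6/(2√6) = √(6)/2.

√(6)/2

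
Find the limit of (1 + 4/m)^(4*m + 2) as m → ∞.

e^(16)

Write it as [(1 + 4/m)^m]^(4) · (1 + 4/m)^(2). The bracketed term tends to e^(4) and the second factor to 1, so the limit is e^(16).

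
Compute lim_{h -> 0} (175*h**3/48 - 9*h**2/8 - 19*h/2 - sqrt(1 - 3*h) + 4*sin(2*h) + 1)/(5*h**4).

Substitution gives 0/0; apply L'Hôpital's rule 4 times.
After differentiating numerator and denominator 4 times the quotient is (64*sin(2*h) + 1215/(16*(1 - 3*h)^(7/2)))/(120); at h = 0 this is 81/128.

81/128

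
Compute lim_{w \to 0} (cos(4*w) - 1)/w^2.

-8

Direct substitution gives 0/0.
Apply L'Hôpital: lim (-4*sin(4*w))/(2*w), still 0/0.
After 2 applications of L'Hôpital's rule the quotient is (-16*cos(4*w))/(2); substituting w = 0 gives -8.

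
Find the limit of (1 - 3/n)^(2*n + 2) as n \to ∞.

e^(-6)

The base → 1 and the exponent → ∞: a 1^∞ form.
Take logarithms: (2n + 2)·ln(1 - 3/n). Since ln(1+u) ~ u for small u, this behaves like (2n)·(-3/n) → -6.
So the limit is e^(-6).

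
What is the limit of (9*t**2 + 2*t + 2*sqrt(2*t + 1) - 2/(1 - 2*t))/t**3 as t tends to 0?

-15

Substitution gives 0/0; apply L'Hôpital's rule 3 times.
After differentiating numerator and denominator 3 times the quotient is (6/(2*t + 1)^(5/2) - 96/(2*t - 1)^4)/(6); at t = 0 this is -15.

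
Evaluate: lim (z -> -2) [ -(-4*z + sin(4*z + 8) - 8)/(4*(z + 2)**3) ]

8/3

Direct substitution gives 0/0.
Apply L'Hôpital: lim (4*cos(4*z + 8) - 4)/(-12*(z + 2)^2), still 0/0.
Apply L'Hôpital: lim (-16*sin(4*z + 8))/(-24*z - 48), still 0/0.
After 3 applications of L'Hôpital's rule the quotient is (-64*cos(4*z + 8))/(-24); substituting z = -2 gives 8/3.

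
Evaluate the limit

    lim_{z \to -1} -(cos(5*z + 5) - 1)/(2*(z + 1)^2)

25/4

Direct substitution gives 0/0.
Apply L'Hôpital: lim (-5*sin(5*z + 5))/(-4*z - 4), still 0/0.
After 2 applications of L'Hôpital's rule the quotient is (-25*cos(5*z + 5))/(-4); substituting z = -1 gives 25/4.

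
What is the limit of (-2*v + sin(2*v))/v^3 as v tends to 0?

-4/3

Direct substitution gives 0/0.
Apply L'Hôpital: lim (2*cos(2*v) - 2)/(3*v^2), still 0/0.
Apply L'Hôpital: lim (-4*sin(2*v))/(6*v), still 0/0.
After 3 applications of L'Hôpital's rule the quotient is (-8*cos(2*v))/(6); substituting v = 0 gives -4/3.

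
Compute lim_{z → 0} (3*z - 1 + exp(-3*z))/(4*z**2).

9/8

Direct substitution gives 0/0.
Apply L'Hôpital: lim (3 - 3*e^(-3*z))/(8*z), still 0/0.
After 2 applications of L'Hôpital's rule the quotient is (9*e^(-3*z))/(8); substituting z = 0 gives 9/8.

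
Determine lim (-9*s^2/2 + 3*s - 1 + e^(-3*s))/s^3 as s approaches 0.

Direct substitution gives 0/0.
Apply L'Hôpital: lim (-9*s + 3 - 3*e^(-3*s))/(3*s^2), still 0/0.
Apply L'Hôpital: lim (-9 + 9*e^(-3*s))/(6*s), still 0/0.
After 3 applications of L'Hôpital's rule the quotient is (-27*e^(-3*s))/(6); substituting s = 0 gives -9/2.

-9/2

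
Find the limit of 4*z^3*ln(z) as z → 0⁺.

This is a 0·(−∞) form. Rewrite as 4·ln(z) / z^(−3) and apply L'Hôpital:
the derivative quotient is 4·(1/z) / (−3·z^(−4)) = (-4/3)·z^3 → 0.

0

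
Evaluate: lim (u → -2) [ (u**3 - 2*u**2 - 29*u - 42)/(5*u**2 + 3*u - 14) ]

9/17

At u = -2 both the top and bottom vanish — a removable singularity. Factoring out (u + 2) from each leaves (u^2 - 4*u - 21)/(5*u - 7), which at u = -2 equals 9/17.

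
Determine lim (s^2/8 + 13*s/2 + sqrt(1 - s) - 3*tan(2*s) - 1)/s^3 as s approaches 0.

Substitution gives 0/0 (the numerator vanishes to order 3).
Expand each term to order s^3: the coefficient of s^3 in -3·tan(2s) is -8 and in √(1 - s) is -1/16.
Lower-order terms cancel with the polynomial part, so the numerator is (-129/16)·s^3 + o(s^3), and the limit is (-129/16)/(1) = -129/16.

-129/16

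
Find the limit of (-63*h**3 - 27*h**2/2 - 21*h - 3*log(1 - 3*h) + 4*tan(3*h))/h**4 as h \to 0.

243/4

Substitution gives 0/0 (the numerator vanishes to order 4).
Expand each term to order h^4: the coefficient of h^4 in -3·ln(1 - 3h) is 243/4 and in 4·tan(3h) is 0.
Lower-order terms cancel with the polynomial part, so the numerator is (243/4)·h^4 + o(h^4), and the limit is (243/4)/(1) = 243/4.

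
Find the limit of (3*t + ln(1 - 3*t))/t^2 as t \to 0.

Direct substitution gives 0/0.
Apply L'Hôpital: lim (3 - 3/(1 - 3*t))/(2*t), still 0/0.
After 2 applications of L'Hôpital's rule the quotient is (-9/(1 - 3*t)^2)/(2); substituting t = 0 gives -9/2.

-9/2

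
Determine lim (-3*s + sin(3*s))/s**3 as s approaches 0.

Direct substitution gives 0/0.
Apply L'Hôpital: lim (3*cos(3*s) - 3)/(3*s^2), still 0/0.
Apply L'Hôpital: lim (-9*sin(3*s))/(6*s), still 0/0.
After 3 applications of L'Hôpital's rule the quotient is (-27*cos(3*s))/(6); substituting s = 0 gives -9/2.

-9/2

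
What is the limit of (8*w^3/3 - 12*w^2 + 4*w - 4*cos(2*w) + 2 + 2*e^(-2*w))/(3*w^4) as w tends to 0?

Substitution gives 0/0 (the numerator vanishes to order 4).
Expand each term to order w^4: the coefficient of w^4 in 2·e^(-2w) is 4/3 and in -4·cos(2w) is -8/3.
Lower-order terms cancel with the polynomial part, so the numerator is (-4/3)·w^4 + o(w^4), and the limit is (-4/3)/(3) = -4/9.

-4/9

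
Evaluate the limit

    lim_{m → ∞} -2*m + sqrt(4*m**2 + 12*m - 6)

3

This has the form ∞ − ∞. Multiply and divide by the conjugate √(4*m^2 + 12*m - 6) + 2m.
That gives (12m - 6) / (√(4*m^2 + 12*m - 6) + 2m).
Divide numerator and denominator by m: the limit is 12/(2·2) = 3.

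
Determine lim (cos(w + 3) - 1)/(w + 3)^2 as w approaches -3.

-1/2

Direct substitution gives 0/0.
Apply L'Hôpital: lim (-sin(w + 3))/(2*w + 6), still 0/0.
After 2 applications of L'Hôpital's rule the quotient is (-cos(w + 3))/(2); substituting w = -3 gives -1/2.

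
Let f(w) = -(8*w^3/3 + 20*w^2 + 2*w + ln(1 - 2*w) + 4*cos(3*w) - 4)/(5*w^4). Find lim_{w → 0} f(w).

Substitution gives 0/0 (the numerator vanishes to order 4).
Expand each term to order w^4: the coefficient of w^4 in ln(1 - 2w) is -4 and in 4·cos(3w) is 27/2.
Lower-order terms cancel with the polynomial part, so the numerator is (19/2)·w^4 + o(w^4), and the limit is (19/2)/(-5) = -19/10.

-19/10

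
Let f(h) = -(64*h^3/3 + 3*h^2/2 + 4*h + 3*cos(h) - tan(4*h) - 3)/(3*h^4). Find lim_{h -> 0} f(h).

Substitution gives 0/0; apply L'Hôpital's rule 4 times.
After differentiating numerator and denominator 4 times the quotient is (3*cos(h) - 6144*tan(4*h)^5 - 10240*tan(4*h)^3 - 4096*tan(4*h))/(-72); at h = 0 this is -1/24.

-1/24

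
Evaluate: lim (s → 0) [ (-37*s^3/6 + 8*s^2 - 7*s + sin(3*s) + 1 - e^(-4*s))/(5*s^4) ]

-32/15

Substitution gives 0/0 (the numerator vanishes to order 4).
Expand each term to order s^4: the coefficient of s^4 in −e^(-4s) is -32/3 and in sin(3s) is 0.
Lower-order terms cancel with the polynomial part, so the numerator is (-32/3)·s^4 + o(s^4), and the limit is (-32/3)/(5) = -32/15.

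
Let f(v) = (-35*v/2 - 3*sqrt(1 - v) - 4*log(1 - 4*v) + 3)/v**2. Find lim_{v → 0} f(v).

259/8

Substitution gives 0/0 (the numerator vanishes to order 2).
Expand each term to order v^2: the coefficient of v^2 in -3·√(1 - v) is 3/8 and in -4·ln(1 - 4v) is 32.
Lower-order terms cancel with the polynomial part, so the numerator is (259/8)·v^2 + o(v^2), and the limit is (259/8)/(1) = 259/8.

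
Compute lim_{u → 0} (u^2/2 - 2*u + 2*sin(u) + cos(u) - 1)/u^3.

-1/3

Substitution gives 0/0; apply L'Hôpital's rule 3 times.
After differentiating numerator and denominator 3 times the quotient is (sin(u) - 2*cos(u))/(6); at u = 0 this is -1/3.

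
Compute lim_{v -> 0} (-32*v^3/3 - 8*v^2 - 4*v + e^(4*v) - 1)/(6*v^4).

Direct substitution gives 0/0.
Apply L'Hôpital: lim (-32*v^2 - 16*v + 4*e^(4*v) - 4)/(24*v^3), still 0/0.
Apply L'Hôpital: lim (-64*v + 16*e^(4*v) - 16)/(72*v^2), still 0/0.
Apply L'Hôpital: lim (64*e^(4*v) - 64)/(144*v), still 0/0.
After 4 applications of L'Hôpital's rule the quotient is (256*e^(4*v))/(144); substituting v = 0 gives 16/9.

16/9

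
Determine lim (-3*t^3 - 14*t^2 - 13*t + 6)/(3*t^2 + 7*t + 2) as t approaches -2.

Since t = -2 makes numerator and denominator zero, (t + 2) divides both.
Cancelling it gives (-3*t^2 - 8*t + 3)/(3*t + 1); now plug in t = -2 to get -7/5.

-7/5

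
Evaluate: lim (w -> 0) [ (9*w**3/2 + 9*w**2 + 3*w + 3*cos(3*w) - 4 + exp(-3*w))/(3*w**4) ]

9/2

Substitution gives 0/0; apply L'Hôpital's rule 4 times.
After differentiating numerator and denominator 4 times the quotient is (243*cos(3*w) + 81*e^(-3*w))/(72); at w = 0 this is 9/2.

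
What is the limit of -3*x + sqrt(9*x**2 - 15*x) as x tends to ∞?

This has the form ∞ − ∞. Multiply and divide by the conjugate √(9*x^2 - 15*x) + 3x.
That gives (-15x) / (√(9*x^2 - 15*x) + 3x).
Divide numerator and denominator by x: the limit is -15/(2·3) = -5/2.

-5/2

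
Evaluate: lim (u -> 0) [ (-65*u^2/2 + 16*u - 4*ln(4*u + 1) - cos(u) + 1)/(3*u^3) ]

Substitution gives 0/0; apply L'Hôpital's rule 3 times.
After differentiating numerator and denominator 3 times the quotient is (-sin(u) - 512/(4*u + 1)^3)/(18); at u = 0 this is -256/9.

-256/9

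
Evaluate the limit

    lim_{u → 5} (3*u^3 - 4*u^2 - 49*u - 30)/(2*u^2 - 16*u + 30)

34

Since u = 5 makes numerator and denominator zero, (u - 5) divides both.
Cancelling it gives (3*u^2 + 11*u + 6)/(2*u - 6); now plug in u = 5 to get 34.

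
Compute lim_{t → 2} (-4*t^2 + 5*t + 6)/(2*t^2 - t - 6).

Direct substitution gives 0/0, so factor. Both numerator and denominator have (t - 2) as a factor.
After cancelling, the expression reduces to (-4*t - 3)/(2*t + 3).
Substituting t = 2 gives -11/7.

-11/7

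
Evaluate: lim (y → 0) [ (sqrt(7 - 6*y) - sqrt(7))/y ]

-3*√(7)/7

A 0/0 form; rationalise with √(7 - 6y) + √7. This collapses the numerator to -6y, leaving -6/(√(7 - 6y) + √7) → -6/(2√7) = -3*√(7)/7.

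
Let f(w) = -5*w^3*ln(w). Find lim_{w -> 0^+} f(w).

0

This is a 0·(−∞) form. Rewrite as -5·ln(w) / w^(−3) and apply L'Hôpital:
the derivative quotient is -5·(1/w) / (−3·w^(−4)) = (5/3)·w^3 → 0.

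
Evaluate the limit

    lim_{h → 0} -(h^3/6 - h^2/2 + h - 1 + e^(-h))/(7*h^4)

Direct substitution gives 0/0.
Apply L'Hôpital: lim (h^2/2 - h + 1 - e^(-h))/(-28*h^3), still 0/0.
Apply L'Hôpital: lim (h - 1 + e^(-h))/(-84*h^2), still 0/0.
Apply L'Hôpital: lim (1 - e^(-h))/(-168*h), still 0/0.
After 4 applications of L'Hôpital's rule the quotient is (e^(-h))/(-168); substituting h = 0 gives -1/168.

-1/168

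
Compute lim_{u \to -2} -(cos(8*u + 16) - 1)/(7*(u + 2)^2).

Direct substitution gives 0/0.
Apply L'Hôpital: lim (-8*sin(8*u + 16))/(-14*u - 28), still 0/0.
After 2 applications of L'Hôpital's rule the quotient is (-64*cos(8*u + 16))/(-14); substituting u = -2 gives 32/7.

32/7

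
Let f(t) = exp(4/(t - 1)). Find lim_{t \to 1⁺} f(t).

∞

As t → 1⁺, 4/(t - 1) → +∞, so e^(4/(t - 1)) → ∞.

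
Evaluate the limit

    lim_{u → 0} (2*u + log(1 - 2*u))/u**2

Direct substitution gives 0/0.
Apply L'Hôpital: lim (2 - 2/(1 - 2*u))/(2*u), still 0/0.
After 2 applications of L'Hôpital's rule the quotient is (-4/(1 - 2*u)^2)/(2); substituting u = 0 gives -2.

-2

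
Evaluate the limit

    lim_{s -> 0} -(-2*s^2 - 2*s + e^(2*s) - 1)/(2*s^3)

Direct substitution gives 0/0.
Apply L'Hôpital: lim (-4*s + 2*e^(2*s) - 2)/(-6*s^2), still 0/0.
Apply L'Hôpital: lim (4*e^(2*s) - 4)/(-12*s), still 0/0.
After 3 applications of L'Hôpital's rule the quotient is (8*e^(2*s))/(-12); substituting s = 0 gives -2/3.

-2/3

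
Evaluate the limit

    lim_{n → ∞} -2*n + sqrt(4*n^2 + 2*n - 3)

1/2

This has the form ∞ − ∞. Multiply and divide by the conjugate √(4*n^2 + 2*n - 3) + 2n.
That gives (2n - 3) / (√(4*n^2 + 2*n - 3) + 2n).
Divide numerator and denominator by n: the limit is 2/(2·2) = 1/2.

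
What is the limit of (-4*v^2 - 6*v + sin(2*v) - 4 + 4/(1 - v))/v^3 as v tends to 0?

8/3

Substitution gives 0/0; apply L'Hôpital's rule 3 times.
After differentiating numerator and denominator 3 times the quotient is (-8*cos(2*v) + 24/(v - 1)^4)/(6); at v = 0 this is 8/3.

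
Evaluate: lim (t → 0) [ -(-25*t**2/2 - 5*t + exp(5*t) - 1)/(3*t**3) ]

Direct substitution gives 0/0.
Apply L'Hôpital: lim (-25*t + 5*e^(5*t) - 5)/(-9*t^2), still 0/0.
Apply L'Hôpital: lim (25*e^(5*t) - 25)/(-18*t), still 0/0.
After 3 applications of L'Hôpital's rule the quotient is (125*e^(5*t))/(-18); substituting t = 0 gives -125/18.

-125/18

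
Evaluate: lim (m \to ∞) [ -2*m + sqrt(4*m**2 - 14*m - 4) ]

This has the form ∞ − ∞. Multiply and divide by the conjugate √(4*m^2 - 14*m - 4) + 2m.
That gives (-14m - 4) / (√(4*m^2 - 14*m - 4) + 2m).
Divide numerator and denominator by m: the limit is -14/(2·2) = -7/2.

-7/2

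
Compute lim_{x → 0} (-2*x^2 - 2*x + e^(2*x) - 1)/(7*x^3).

4/21

Direct substitution gives 0/0.
Apply L'Hôpital: lim (-4*x + 2*e^(2*x) - 2)/(21*x^2), still 0/0.
Apply L'Hôpital: lim (4*e^(2*x) - 4)/(42*x), still 0/0.
After 3 applications of L'Hôpital's rule the quotient is (8*e^(2*x))/(42); substituting x = 0 gives 4/21.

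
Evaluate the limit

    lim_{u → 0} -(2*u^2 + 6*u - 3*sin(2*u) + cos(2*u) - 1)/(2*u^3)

-2

Substitution gives 0/0 (the numerator vanishes to order 3).
Expand each term to order u^3: the coefficient of u^3 in -3·sin(2u) is 4 and in cos(2u) is 0.
Lower-order terms cancel with the polynomial part, so the numerator is (4)·u^3 + o(u^3), and the limit is (4)/(-2) = -2.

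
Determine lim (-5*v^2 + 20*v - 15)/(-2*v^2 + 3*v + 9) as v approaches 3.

10/9

At v = 3 both the top and bottom vanish — a removable singularity. Factoring out (v - 3) from each leaves (5 - 5*v)/(-2*v - 3), which at v = 3 equals 10/9.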